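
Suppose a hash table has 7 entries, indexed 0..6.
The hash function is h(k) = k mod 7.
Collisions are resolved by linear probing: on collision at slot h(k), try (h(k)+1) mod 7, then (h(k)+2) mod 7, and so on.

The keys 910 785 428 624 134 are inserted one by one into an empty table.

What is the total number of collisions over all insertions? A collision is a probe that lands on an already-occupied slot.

910 hashes to 0; slot 0 is free => place at 0.
785 hashes to 1; slot 1 is free => place at 1.
428 hashes to 1; 1 taken => place at 2.
624 hashes to 1; 1,2 taken => place at 3.
134 hashes to 1; 1,2,3 taken => place at 4.
Table: [910, 785, 428, 624, 134, _, _]

6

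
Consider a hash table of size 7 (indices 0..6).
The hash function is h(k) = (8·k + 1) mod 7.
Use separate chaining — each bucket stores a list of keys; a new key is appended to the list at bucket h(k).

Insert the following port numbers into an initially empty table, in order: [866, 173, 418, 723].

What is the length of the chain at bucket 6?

Insert 866: h=6, bucket 6 empty → new chain.
Insert 173: h=6, bucket 6 nonempty → append to chain.
Insert 418: h=6, bucket 6 nonempty → append to chain.
Insert 723: h=3, bucket 3 empty → new chain.
Final buckets:
0: ∅
1: ∅
2: ∅
3: 723
4: ∅
5: ∅
6: 866 -> 173 -> 418

3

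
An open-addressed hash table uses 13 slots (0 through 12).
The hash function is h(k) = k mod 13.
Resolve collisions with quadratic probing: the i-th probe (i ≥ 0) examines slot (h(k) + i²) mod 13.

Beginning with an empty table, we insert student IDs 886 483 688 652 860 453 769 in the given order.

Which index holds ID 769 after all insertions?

886 hashes to 2; slot 2 is free => place at 2.
483 hashes to 2; 2 taken => place at 3.
688 hashes to 12; slot 12 is free => place at 12.
652 hashes to 2; 2,3 taken => place at 6.
860 hashes to 2; 2,3,6 taken => place at 11.
453 hashes to 11; 11,12,2 taken => place at 7.
769 hashes to 2; 2,3,6,11 taken => place at 5.
Table: [., ., 886, 483, ., 769, 652, 453, ., ., ., 860, 688]

5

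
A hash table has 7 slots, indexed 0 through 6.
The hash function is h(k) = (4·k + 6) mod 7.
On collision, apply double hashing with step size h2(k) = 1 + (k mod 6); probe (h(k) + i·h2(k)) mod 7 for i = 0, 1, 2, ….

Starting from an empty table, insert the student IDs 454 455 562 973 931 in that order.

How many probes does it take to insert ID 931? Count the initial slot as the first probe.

3

454 hashes to 2; slot 2 is free → place at 2.
455 hashes to 6; slot 6 is free → place at 6.
562 hashes to 0; slot 0 is free → place at 0.
973 hashes to 6, h2=2; 6 taken → place at 1.
931 hashes to 6, h2=2; 6,1 taken → place at 3.
Table: [562, 973, 454, 931, _, _, 455]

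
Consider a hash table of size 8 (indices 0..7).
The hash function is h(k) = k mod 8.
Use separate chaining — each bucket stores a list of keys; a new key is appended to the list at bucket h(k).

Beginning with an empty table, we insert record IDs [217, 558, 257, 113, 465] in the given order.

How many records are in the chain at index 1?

4

217 -> bucket 1
558 -> bucket 6
257 -> bucket 1 (collision)
113 -> bucket 1 (collision)
465 -> bucket 1 (collision)
Final buckets:
0: —
1: 217 -> 257 -> 113 -> 465
2: —
3: —
4: —
5: —
6: 558
7: —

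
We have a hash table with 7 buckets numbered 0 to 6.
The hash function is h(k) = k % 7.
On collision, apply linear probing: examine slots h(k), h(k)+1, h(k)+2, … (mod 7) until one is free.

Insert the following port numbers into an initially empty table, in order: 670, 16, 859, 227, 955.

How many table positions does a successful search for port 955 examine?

2

Insert 670: h=5, slot 5 empty -> index 5.
Insert 16: h=2, slot 2 empty -> index 2.
Insert 859: h=5, slot 5 occupied -> index 6.
Insert 227: h=3, slot 3 empty -> index 3.
Insert 955: h=3, slot 3 occupied -> index 4.
Table: [—, —, 16, 227, 955, 670, 859]
Lookup 955: h=3, probe 3,4 → found at 4.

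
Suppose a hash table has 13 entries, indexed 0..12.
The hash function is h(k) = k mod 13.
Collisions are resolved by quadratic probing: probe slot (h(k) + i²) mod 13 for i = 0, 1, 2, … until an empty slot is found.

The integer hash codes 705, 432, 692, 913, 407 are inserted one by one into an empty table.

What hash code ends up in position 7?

692

Insert 705: h=3, slot 3 empty → index 3.
Insert 432: h=3, slot 3 occupied → index 4.
Insert 692: h=3, slots 3,4 occupied → index 7.
Insert 913: h=3, slots 3,4,7 occupied → index 12.
Insert 407: h=4, slot 4 occupied → index 5.
Table: [., ., ., 705, 432, 407, ., 692, ., ., ., ., 913]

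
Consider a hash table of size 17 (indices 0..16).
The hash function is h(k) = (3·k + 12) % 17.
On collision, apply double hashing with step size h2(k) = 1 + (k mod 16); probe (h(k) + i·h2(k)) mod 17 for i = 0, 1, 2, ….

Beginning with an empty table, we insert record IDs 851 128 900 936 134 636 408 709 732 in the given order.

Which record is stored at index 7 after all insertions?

851: h=15 -> slot 15
128: h=5 -> slot 5
900: h=9 -> slot 9
936: h=15, h2=9, probe 15,7 -> slot 7
134: h=6 -> slot 6
636: h=16 -> slot 16
408: h=12 -> slot 12
709: h=14 -> slot 14
732: h=15, h2=13, probe 15,11 -> slot 11
Table: [., ., ., ., ., 128, 134, 936, ., 900, ., 732, 408, ., 709, 851, 636]

936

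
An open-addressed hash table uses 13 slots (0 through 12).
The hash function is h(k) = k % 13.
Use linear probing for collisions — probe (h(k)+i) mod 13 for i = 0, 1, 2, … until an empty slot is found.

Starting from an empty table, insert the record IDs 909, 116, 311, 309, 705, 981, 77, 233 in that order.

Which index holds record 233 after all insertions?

Insert 909: h=12, slot 12 empty -> index 12.
Insert 116: h=12, slot 12 occupied -> index 0.
Insert 311: h=12, slots 12,0 occupied -> index 1.
Insert 309: h=10, slot 10 empty -> index 10.
Insert 705: h=3, slot 3 empty -> index 3.
Insert 981: h=6, slot 6 empty -> index 6.
Insert 77: h=12, slots 12,0,1 occupied -> index 2.
Insert 233: h=12, slots 12,0,1,2,3 occupied -> index 4.
Table: [116, 311, 77, 705, 233, -, 981, -, -, -, 309, -, 909]

4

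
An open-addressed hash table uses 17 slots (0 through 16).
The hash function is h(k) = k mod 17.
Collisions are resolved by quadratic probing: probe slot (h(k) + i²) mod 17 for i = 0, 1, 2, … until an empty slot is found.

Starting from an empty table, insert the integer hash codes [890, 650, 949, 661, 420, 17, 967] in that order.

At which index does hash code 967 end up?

890 hashes to 6; slot 6 is free => place at 6.
650 hashes to 4; slot 4 is free => place at 4.
949 hashes to 14; slot 14 is free => place at 14.
661 hashes to 15; slot 15 is free => place at 15.
420 hashes to 12; slot 12 is free => place at 12.
17 hashes to 0; slot 0 is free => place at 0.
967 hashes to 15; 15 taken => place at 16.
Table: [17, ., ., ., 650, ., 890, ., ., ., ., ., 420, ., 949, 661, 967]

16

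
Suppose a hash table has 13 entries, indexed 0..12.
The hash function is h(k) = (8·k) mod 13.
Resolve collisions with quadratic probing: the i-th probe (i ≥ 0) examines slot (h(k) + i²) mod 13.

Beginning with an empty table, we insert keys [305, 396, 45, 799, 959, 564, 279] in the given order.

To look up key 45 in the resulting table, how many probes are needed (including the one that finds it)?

305 hashes to 9; slot 9 is free -> place at 9.
396 hashes to 9; 9 taken -> place at 10.
45 hashes to 9; 9,10 taken -> place at 0.
799 hashes to 9; 9,10,0 taken -> place at 5.
959 hashes to 2; slot 2 is free -> place at 2.
564 hashes to 1; slot 1 is free -> place at 1.
279 hashes to 9; 9,10,0,5 taken -> place at 12.
Table: [45, 564, 959, -, -, 799, -, -, -, 305, 396, -, 279]
Lookup 45: h=9, probe 9,10,0 → found at 0.

3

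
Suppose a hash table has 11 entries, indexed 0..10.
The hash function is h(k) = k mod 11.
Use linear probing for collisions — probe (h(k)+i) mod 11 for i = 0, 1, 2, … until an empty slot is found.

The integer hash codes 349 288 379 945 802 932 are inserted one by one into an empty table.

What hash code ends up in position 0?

Insert 349: h=8, slot 8 empty => index 8.
Insert 288: h=2, slot 2 empty => index 2.
Insert 379: h=5, slot 5 empty => index 5.
Insert 945: h=10, slot 10 empty => index 10.
Insert 802: h=10, slot 10 occupied => index 0.
Insert 932: h=8, slot 8 occupied => index 9.
Table: [802, ∅, 288, ∅, ∅, 379, ∅, ∅, 349, 932, 945]

802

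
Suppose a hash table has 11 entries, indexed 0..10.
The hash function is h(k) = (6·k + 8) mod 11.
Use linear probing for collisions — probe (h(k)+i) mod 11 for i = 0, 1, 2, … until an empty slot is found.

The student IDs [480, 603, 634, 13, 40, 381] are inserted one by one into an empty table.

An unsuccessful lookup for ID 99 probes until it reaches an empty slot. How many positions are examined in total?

480: h=6 -> slot 6
603: h=7 -> slot 7
634: h=6, probe 6,7,8 -> slot 8
13: h=9 -> slot 9
40: h=6, probe 6,7,8,9,10 -> slot 10
381: h=6, probe 6,7,8,9,10,0 -> slot 0
Table: [381, -, -, -, -, -, 480, 603, 634, 13, 40]
Lookup 99: h=8, probe 8,9,10,0,1 → slot 1 empty, not found.

5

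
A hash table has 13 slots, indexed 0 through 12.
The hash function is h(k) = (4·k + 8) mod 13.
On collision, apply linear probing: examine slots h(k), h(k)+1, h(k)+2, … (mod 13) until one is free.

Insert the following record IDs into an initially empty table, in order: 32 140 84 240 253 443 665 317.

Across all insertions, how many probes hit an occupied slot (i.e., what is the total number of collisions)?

Insert 32: h=6, slot 6 empty => index 6.
Insert 140: h=9, slot 9 empty => index 9.
Insert 84: h=6, slot 6 occupied => index 7.
Insert 240: h=6, slots 6,7 occupied => index 8.
Insert 253: h=6, slots 6,7,8,9 occupied => index 10.
Insert 443: h=12, slot 12 empty => index 12.
Insert 665: h=3, slot 3 empty => index 3.
Insert 317: h=2, slot 2 empty => index 2.
Table: [∅, ∅, 317, 665, ∅, ∅, 32, 84, 240, 140, 253, ∅, 443]

7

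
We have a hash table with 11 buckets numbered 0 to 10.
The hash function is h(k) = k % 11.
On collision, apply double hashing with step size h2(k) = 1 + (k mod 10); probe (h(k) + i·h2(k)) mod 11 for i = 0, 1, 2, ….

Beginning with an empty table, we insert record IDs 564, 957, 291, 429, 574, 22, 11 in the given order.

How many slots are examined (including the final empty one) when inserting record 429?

564 hashes to 3; slot 3 is free -> place at 3.
957 hashes to 0; slot 0 is free -> place at 0.
291 hashes to 5; slot 5 is free -> place at 5.
429 hashes to 0, h2=10; 0 taken -> place at 10.
574 hashes to 2; slot 2 is free -> place at 2.
22 hashes to 0, h2=3; 0,3 taken -> place at 6.
11 hashes to 0, h2=2; 0,2 taken -> place at 4.
Table: [957, _, 574, 564, 11, 291, 22, _, _, _, 429]

2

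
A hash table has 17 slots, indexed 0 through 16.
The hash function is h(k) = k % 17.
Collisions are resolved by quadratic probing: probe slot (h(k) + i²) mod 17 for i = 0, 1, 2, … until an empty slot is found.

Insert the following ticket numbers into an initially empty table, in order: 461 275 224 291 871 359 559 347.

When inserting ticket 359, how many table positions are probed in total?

461: h=2 => slot 2
275: h=3 => slot 3
224: h=3, probe 3,4 => slot 4
291: h=2, probe 2,3,6 => slot 6
871: h=4, probe 4,5 => slot 5
359: h=2, probe 2,3,6,11 => slot 11
559: h=15 => slot 15
347: h=7 => slot 7
Table: [., ., 461, 275, 224, 871, 291, 347, ., ., ., 359, ., ., ., 559, .]

4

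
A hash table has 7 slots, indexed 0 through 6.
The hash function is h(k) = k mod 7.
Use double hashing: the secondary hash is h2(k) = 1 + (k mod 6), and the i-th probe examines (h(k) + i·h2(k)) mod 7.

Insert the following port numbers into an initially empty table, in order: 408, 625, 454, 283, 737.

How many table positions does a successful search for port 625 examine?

408 hashes to 2; slot 2 is free -> place at 2.
625 hashes to 2, h2=2; 2 taken -> place at 4.
454 hashes to 6; slot 6 is free -> place at 6.
283 hashes to 3; slot 3 is free -> place at 3.
737 hashes to 2, h2=6; 2 taken -> place at 1.
Table: [_, 737, 408, 283, 625, _, 454]
Lookup 625: h=2, h2=2, probe 2,4 → found at 4.

2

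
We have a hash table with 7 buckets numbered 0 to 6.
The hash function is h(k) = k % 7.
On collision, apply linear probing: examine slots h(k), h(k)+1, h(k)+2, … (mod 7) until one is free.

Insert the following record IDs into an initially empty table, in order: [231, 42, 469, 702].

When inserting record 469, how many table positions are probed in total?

Insert 231: h=0, slot 0 empty => index 0.
Insert 42: h=0, slot 0 occupied => index 1.
Insert 469: h=0, slots 0,1 occupied => index 2.
Insert 702: h=2, slot 2 occupied => index 3.
Table: [231, 42, 469, 702, —, —, —]

3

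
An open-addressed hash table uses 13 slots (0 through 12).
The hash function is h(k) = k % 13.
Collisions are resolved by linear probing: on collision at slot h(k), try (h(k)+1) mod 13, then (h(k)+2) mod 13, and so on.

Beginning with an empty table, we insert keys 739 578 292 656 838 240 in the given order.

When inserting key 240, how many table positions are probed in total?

5

739 hashes to 11; slot 11 is free -> place at 11.
578 hashes to 6; slot 6 is free -> place at 6.
292 hashes to 6; 6 taken -> place at 7.
656 hashes to 6; 6,7 taken -> place at 8.
838 hashes to 6; 6,7,8 taken -> place at 9.
240 hashes to 6; 6,7,8,9 taken -> place at 10.
Table: [—, —, —, —, —, —, 578, 292, 656, 838, 240, 739, —]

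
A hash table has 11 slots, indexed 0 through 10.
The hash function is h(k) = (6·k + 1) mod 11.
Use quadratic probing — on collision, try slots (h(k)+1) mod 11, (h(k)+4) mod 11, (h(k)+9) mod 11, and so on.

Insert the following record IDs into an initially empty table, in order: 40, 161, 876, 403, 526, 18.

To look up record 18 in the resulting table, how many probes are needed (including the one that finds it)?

5

40: h=10 -> slot 10
161: h=10, probe 10,0 -> slot 0
876: h=10, probe 10,0,3 -> slot 3
403: h=10, probe 10,0,3,8 -> slot 8
526: h=0, probe 0,1 -> slot 1
18: h=10, probe 10,0,3,8,4 -> slot 4
Table: [161, 526, —, 876, 18, —, —, —, 403, —, 40]
Lookup 18: h=10, probe 10,0,3,8,4 → found at 4.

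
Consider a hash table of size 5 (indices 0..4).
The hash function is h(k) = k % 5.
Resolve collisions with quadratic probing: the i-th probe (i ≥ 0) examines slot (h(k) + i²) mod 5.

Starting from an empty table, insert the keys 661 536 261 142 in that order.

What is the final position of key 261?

661 hashes to 1; slot 1 is free -> place at 1.
536 hashes to 1; 1 taken -> place at 2.
261 hashes to 1; 1,2 taken -> place at 0.
142 hashes to 2; 2 taken -> place at 3.
Table: [261, 661, 536, 142, ∅]

0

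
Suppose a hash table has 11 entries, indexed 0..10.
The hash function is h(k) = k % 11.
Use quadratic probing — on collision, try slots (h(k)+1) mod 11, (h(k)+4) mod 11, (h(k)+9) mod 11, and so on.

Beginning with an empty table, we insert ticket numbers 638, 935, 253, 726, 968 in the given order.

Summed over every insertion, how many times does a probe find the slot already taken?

Insert 638: h=0, slot 0 empty -> index 0.
Insert 935: h=0, slot 0 occupied -> index 1.
Insert 253: h=0, slots 0,1 occupied -> index 4.
Insert 726: h=0, slots 0,1,4 occupied -> index 9.
Insert 968: h=0, slots 0,1,4,9 occupied -> index 5.
Table: [638, 935, _, _, 253, 968, _, _, _, 726, _]

10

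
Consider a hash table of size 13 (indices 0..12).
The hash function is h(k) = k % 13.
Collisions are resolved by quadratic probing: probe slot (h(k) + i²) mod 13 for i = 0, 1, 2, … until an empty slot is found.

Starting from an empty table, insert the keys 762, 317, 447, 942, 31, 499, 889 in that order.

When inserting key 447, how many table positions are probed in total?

2

762 hashes to 8; slot 8 is free → place at 8.
317 hashes to 5; slot 5 is free → place at 5.
447 hashes to 5; 5 taken → place at 6.
942 hashes to 6; 6 taken → place at 7.
31 hashes to 5; 5,6 taken → place at 9.
499 hashes to 5; 5,6,9 taken → place at 1.
889 hashes to 5; 5,6,9,1,8 taken → place at 4.
Table: [—, 499, —, —, 889, 317, 447, 942, 762, 31, —, —, —]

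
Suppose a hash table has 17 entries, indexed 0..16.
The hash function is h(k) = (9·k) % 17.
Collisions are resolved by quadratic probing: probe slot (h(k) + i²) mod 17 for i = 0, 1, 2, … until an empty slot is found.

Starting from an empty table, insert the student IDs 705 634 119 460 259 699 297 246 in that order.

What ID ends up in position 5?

297

705 hashes to 4; slot 4 is free -> place at 4.
634 hashes to 11; slot 11 is free -> place at 11.
119 hashes to 0; slot 0 is free -> place at 0.
460 hashes to 9; slot 9 is free -> place at 9.
259 hashes to 2; slot 2 is free -> place at 2.
699 hashes to 1; slot 1 is free -> place at 1.
297 hashes to 4; 4 taken -> place at 5.
246 hashes to 4; 4,5 taken -> place at 8.
Table: [119, 699, 259, —, 705, 297, —, —, 246, 460, —, 634, —, —, —, —, —]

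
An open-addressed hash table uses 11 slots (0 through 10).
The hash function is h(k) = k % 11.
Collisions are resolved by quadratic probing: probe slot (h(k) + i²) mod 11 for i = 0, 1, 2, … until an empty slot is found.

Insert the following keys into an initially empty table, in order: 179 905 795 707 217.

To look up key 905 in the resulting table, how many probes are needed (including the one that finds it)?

179 hashes to 3; slot 3 is free -> place at 3.
905 hashes to 3; 3 taken -> place at 4.
795 hashes to 3; 3,4 taken -> place at 7.
707 hashes to 3; 3,4,7 taken -> place at 1.
217 hashes to 8; slot 8 is free -> place at 8.
Table: [_, 707, _, 179, 905, _, _, 795, 217, _, _]
Lookup 905: h=3, probe 3,4 → found at 4.

2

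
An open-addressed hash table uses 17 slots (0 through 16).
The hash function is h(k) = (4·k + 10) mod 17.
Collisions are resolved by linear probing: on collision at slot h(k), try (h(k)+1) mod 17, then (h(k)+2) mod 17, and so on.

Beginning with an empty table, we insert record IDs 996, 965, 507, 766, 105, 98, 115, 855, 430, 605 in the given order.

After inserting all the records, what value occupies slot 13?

115

996 hashes to 16; slot 16 is free -> place at 16.
965 hashes to 11; slot 11 is free -> place at 11.
507 hashes to 15; slot 15 is free -> place at 15.
766 hashes to 14; slot 14 is free -> place at 14.
105 hashes to 5; slot 5 is free -> place at 5.
98 hashes to 11; 11 taken -> place at 12.
115 hashes to 11; 11,12 taken -> place at 13.
855 hashes to 13; 13,14,15,16 taken -> place at 0.
430 hashes to 13; 13,14,15,16,0 taken -> place at 1.
605 hashes to 16; 16,0,1 taken -> place at 2.
Table: [855, 430, 605, _, _, 105, _, _, _, _, _, 965, 98, 115, 766, 507, 996]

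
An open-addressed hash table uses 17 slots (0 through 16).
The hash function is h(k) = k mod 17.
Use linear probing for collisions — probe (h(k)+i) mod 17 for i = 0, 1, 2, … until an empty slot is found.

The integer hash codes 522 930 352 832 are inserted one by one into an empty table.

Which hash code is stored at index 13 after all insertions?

930

522: h=12 => slot 12
930: h=12, probe 12,13 => slot 13
352: h=12, probe 12,13,14 => slot 14
832: h=16 => slot 16
Table: [∅, ∅, ∅, ∅, ∅, ∅, ∅, ∅, ∅, ∅, ∅, ∅, 522, 930, 352, ∅, 832]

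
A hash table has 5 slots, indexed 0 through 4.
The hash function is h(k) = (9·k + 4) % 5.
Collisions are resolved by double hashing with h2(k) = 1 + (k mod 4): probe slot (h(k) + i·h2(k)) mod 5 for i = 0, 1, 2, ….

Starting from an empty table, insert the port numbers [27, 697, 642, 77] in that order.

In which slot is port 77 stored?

27 hashes to 2; slot 2 is free => place at 2.
697 hashes to 2, h2=2; 2 taken => place at 4.
642 hashes to 2, h2=3; 2 taken => place at 0.
77 hashes to 2, h2=2; 2,4 taken => place at 1.
Table: [642, 77, 27, ∅, 697]

1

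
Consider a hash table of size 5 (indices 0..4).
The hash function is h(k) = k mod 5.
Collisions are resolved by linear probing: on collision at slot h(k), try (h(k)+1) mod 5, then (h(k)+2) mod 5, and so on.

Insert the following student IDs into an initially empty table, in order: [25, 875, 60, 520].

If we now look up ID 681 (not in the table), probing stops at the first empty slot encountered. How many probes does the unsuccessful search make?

Insert 25: h=0, slot 0 empty → index 0.
Insert 875: h=0, slot 0 occupied → index 1.
Insert 60: h=0, slots 0,1 occupied → index 2.
Insert 520: h=0, slots 0,1,2 occupied → index 3.
Table: [25, 875, 60, 520, -]
Lookup 681: h=1, probe 1,2,3,4 → slot 4 empty, not found.

4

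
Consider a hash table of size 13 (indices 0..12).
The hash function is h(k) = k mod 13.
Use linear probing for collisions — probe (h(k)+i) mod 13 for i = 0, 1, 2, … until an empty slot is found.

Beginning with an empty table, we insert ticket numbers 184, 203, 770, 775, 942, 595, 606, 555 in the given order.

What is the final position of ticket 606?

Insert 184: h=2, slot 2 empty => index 2.
Insert 203: h=8, slot 8 empty => index 8.
Insert 770: h=3, slot 3 empty => index 3.
Insert 775: h=8, slot 8 occupied => index 9.
Insert 942: h=6, slot 6 empty => index 6.
Insert 595: h=10, slot 10 empty => index 10.
Insert 606: h=8, slots 8,9,10 occupied => index 11.
Insert 555: h=9, slots 9,10,11 occupied => index 12.
Table: [-, -, 184, 770, -, -, 942, -, 203, 775, 595, 606, 555]

11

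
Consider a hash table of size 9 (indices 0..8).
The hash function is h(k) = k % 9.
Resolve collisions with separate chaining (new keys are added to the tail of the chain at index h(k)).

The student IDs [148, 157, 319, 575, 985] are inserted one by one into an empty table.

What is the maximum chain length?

148 -> bucket 4
157 -> bucket 4 (collision)
319 -> bucket 4 (collision)
575 -> bucket 8
985 -> bucket 4 (collision)
Final buckets:
0: .
1: .
2: .
3: .
4: 148 -> 157 -> 319 -> 985
5: .
6: .
7: .
8: 575

4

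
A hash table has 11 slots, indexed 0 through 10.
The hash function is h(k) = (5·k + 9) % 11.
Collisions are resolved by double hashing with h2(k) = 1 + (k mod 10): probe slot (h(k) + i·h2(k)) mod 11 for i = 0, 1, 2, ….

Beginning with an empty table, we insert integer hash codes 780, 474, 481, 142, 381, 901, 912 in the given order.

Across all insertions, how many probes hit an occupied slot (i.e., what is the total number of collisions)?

Insert 780: h=4, slot 4 empty -> index 4.
Insert 474: h=3, slot 3 empty -> index 3.
Insert 481: h=5, slot 5 empty -> index 5.
Insert 142: h=4, h2=3, slot 4 occupied -> index 7.
Insert 381: h=0, slot 0 empty -> index 0.
Insert 901: h=4, h2=2, slot 4 occupied -> index 6.
Insert 912: h=4, h2=3, slots 4,7 occupied -> index 10.
Table: [381, ∅, ∅, 474, 780, 481, 901, 142, ∅, ∅, 912]

4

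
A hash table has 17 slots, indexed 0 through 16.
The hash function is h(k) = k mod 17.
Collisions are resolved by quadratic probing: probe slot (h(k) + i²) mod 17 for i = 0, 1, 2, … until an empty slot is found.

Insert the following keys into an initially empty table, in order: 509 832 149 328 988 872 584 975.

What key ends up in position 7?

584

509: h=16 => slot 16
832: h=16, probe 16,0 => slot 0
149: h=13 => slot 13
328: h=5 => slot 5
988: h=2 => slot 2
872: h=5, probe 5,6 => slot 6
584: h=6, probe 6,7 => slot 7
975: h=6, probe 6,7,10 => slot 10
Table: [832, -, 988, -, -, 328, 872, 584, -, -, 975, -, -, 149, -, -, 509]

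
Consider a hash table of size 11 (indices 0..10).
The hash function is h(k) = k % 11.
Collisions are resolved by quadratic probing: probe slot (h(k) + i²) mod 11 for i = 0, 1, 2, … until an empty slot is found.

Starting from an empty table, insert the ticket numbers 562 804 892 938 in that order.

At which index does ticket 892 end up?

5

Insert 562: h=1, slot 1 empty → index 1.
Insert 804: h=1, slot 1 occupied → index 2.
Insert 892: h=1, slots 1,2 occupied → index 5.
Insert 938: h=3, slot 3 empty → index 3.
Table: [—, 562, 804, 938, —, 892, —, —, —, —, —]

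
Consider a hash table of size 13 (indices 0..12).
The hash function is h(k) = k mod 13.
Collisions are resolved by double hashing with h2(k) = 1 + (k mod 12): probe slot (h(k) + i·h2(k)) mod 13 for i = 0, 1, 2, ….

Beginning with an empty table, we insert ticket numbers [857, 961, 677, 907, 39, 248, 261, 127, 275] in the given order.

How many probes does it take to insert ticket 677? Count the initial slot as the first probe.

857 hashes to 12; slot 12 is free → place at 12.
961 hashes to 12, h2=2; 12 taken → place at 1.
677 hashes to 1, h2=6; 1 taken → place at 7.
907 hashes to 10; slot 10 is free → place at 10.
39 hashes to 0; slot 0 is free → place at 0.
248 hashes to 1, h2=9; 1,10 taken → place at 6.
261 hashes to 1, h2=10; 1 taken → place at 11.
127 hashes to 10, h2=8; 10 taken → place at 5.
275 hashes to 2; slot 2 is free → place at 2.
Table: [39, 961, 275, ., ., 127, 248, 677, ., ., 907, 261, 857]

2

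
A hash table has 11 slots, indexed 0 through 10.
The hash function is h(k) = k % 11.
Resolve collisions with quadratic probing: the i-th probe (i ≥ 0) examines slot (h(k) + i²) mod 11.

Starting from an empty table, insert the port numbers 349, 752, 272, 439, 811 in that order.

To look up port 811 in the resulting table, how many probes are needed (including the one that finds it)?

3

349 hashes to 8; slot 8 is free => place at 8.
752 hashes to 4; slot 4 is free => place at 4.
272 hashes to 8; 8 taken => place at 9.
439 hashes to 10; slot 10 is free => place at 10.
811 hashes to 8; 8,9 taken => place at 1.
Table: [-, 811, -, -, 752, -, -, -, 349, 272, 439]
Lookup 811: h=8, probe 8,9,1 → found at 1.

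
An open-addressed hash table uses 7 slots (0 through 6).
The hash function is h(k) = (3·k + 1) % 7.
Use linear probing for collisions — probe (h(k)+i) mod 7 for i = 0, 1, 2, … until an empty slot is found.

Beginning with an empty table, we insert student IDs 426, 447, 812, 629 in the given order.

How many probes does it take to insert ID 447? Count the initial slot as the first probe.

2

Insert 426: h=5, slot 5 empty => index 5.
Insert 447: h=5, slot 5 occupied => index 6.
Insert 812: h=1, slot 1 empty => index 1.
Insert 629: h=5, slots 5,6 occupied => index 0.
Table: [629, 812, _, _, _, 426, 447]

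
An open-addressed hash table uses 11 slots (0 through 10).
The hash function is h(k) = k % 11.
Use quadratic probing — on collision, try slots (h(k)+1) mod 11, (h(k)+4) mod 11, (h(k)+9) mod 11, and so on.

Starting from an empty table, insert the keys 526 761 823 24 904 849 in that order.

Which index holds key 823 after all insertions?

526 hashes to 9; slot 9 is free → place at 9.
761 hashes to 2; slot 2 is free → place at 2.
823 hashes to 9; 9 taken → place at 10.
24 hashes to 2; 2 taken → place at 3.
904 hashes to 2; 2,3 taken → place at 6.
849 hashes to 2; 2,3,6 taken → place at 0.
Table: [849, ∅, 761, 24, ∅, ∅, 904, ∅, ∅, 526, 823]

10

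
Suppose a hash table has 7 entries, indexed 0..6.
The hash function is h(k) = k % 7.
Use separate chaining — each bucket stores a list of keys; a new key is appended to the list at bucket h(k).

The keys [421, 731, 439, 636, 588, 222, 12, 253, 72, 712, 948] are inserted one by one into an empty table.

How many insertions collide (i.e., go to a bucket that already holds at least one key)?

5

421 → bucket 1
731 → bucket 3
439 → bucket 5
636 → bucket 6
588 → bucket 0
222 → bucket 5 (collision)
12 → bucket 5 (collision)
253 → bucket 1 (collision)
72 → bucket 2
712 → bucket 5 (collision)
948 → bucket 3 (collision)
Final buckets:
0: 588
1: 421 -> 253
2: 72
3: 731 -> 948
4: —
5: 439 -> 222 -> 12 -> 712
6: 636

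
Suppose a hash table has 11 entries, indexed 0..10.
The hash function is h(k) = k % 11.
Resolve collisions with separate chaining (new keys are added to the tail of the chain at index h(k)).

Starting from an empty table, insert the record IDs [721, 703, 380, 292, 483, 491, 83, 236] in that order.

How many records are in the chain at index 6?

Insert 721: h=6, bucket 6 empty -> new chain.
Insert 703: h=10, bucket 10 empty -> new chain.
Insert 380: h=6, bucket 6 nonempty -> append to chain.
Insert 292: h=6, bucket 6 nonempty -> append to chain.
Insert 483: h=10, bucket 10 nonempty -> append to chain.
Insert 491: h=7, bucket 7 empty -> new chain.
Insert 83: h=6, bucket 6 nonempty -> append to chain.
Insert 236: h=5, bucket 5 empty -> new chain.
Final buckets:
0: _
1: _
2: _
3: _
4: _
5: 236
6: 721 -> 380 -> 292 -> 83
7: 491
8: _
9: _
10: 703 -> 483

4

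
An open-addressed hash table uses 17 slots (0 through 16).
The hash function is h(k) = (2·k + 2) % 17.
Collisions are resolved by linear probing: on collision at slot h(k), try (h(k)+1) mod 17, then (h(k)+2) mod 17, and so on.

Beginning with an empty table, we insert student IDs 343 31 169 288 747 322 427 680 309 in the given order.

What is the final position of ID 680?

4

343 hashes to 8; slot 8 is free => place at 8.
31 hashes to 13; slot 13 is free => place at 13.
169 hashes to 0; slot 0 is free => place at 0.
288 hashes to 0; 0 taken => place at 1.
747 hashes to 0; 0,1 taken => place at 2.
322 hashes to 0; 0,1,2 taken => place at 3.
427 hashes to 6; slot 6 is free => place at 6.
680 hashes to 2; 2,3 taken => place at 4.
309 hashes to 8; 8 taken => place at 9.
Table: [169, 288, 747, 322, 680, ∅, 427, ∅, 343, 309, ∅, ∅, ∅, 31, ∅, ∅, ∅]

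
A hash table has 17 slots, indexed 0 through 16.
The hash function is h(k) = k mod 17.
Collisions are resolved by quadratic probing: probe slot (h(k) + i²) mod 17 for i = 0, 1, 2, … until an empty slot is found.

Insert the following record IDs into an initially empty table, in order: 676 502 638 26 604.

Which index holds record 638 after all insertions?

10

Insert 676: h=13, slot 13 empty → index 13.
Insert 502: h=9, slot 9 empty → index 9.
Insert 638: h=9, slot 9 occupied → index 10.
Insert 26: h=9, slots 9,10,13 occupied → index 1.
Insert 604: h=9, slots 9,10,13,1 occupied → index 8.
Table: [—, 26, —, —, —, —, —, —, 604, 502, 638, —, —, 676, —, —, —]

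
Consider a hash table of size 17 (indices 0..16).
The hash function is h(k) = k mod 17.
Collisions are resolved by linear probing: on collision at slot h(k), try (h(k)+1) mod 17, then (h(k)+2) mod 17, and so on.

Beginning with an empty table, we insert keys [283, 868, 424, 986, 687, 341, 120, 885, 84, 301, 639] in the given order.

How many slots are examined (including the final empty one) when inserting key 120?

3

283: h=11 -> slot 11
868: h=1 -> slot 1
424: h=16 -> slot 16
986: h=0 -> slot 0
687: h=7 -> slot 7
341: h=1, probe 1,2 -> slot 2
120: h=1, probe 1,2,3 -> slot 3
885: h=1, probe 1,2,3,4 -> slot 4
84: h=16, probe 16,0,1,2,3,4,5 -> slot 5
301: h=12 -> slot 12
639: h=10 -> slot 10
Table: [986, 868, 341, 120, 885, 84, ∅, 687, ∅, ∅, 639, 283, 301, ∅, ∅, ∅, 424]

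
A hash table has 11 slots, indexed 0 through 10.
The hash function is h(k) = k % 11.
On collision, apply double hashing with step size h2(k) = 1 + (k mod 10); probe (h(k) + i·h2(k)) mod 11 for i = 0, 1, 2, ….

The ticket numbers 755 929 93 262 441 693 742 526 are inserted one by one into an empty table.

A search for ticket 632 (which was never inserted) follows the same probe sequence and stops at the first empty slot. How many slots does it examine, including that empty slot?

5

755 hashes to 7; slot 7 is free → place at 7.
929 hashes to 5; slot 5 is free → place at 5.
93 hashes to 5, h2=4; 5 taken → place at 9.
262 hashes to 9, h2=3; 9 taken → place at 1.
441 hashes to 1, h2=2; 1 taken → place at 3.
693 hashes to 0; slot 0 is free → place at 0.
742 hashes to 5, h2=3; 5 taken → place at 8.
526 hashes to 9, h2=7; 9,5,1,8 taken → place at 4.
Table: [693, 262, -, 441, 526, 929, -, 755, 742, 93, -]
Lookup 632: h=5, h2=3, probe 5,8,0,3,6 → slot 6 empty, not found.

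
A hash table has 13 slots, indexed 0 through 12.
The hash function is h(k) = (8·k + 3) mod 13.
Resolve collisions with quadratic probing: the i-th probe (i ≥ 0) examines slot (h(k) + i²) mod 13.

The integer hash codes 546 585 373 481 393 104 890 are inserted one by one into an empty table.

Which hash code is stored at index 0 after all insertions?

Insert 546: h=3, slot 3 empty → index 3.
Insert 585: h=3, slot 3 occupied → index 4.
Insert 373: h=10, slot 10 empty → index 10.
Insert 481: h=3, slots 3,4 occupied → index 7.
Insert 393: h=1, slot 1 empty → index 1.
Insert 104: h=3, slots 3,4,7 occupied → index 12.
Insert 890: h=12, slot 12 occupied → index 0.
Table: [890, 393, ., 546, 585, ., ., 481, ., ., 373, ., 104]

890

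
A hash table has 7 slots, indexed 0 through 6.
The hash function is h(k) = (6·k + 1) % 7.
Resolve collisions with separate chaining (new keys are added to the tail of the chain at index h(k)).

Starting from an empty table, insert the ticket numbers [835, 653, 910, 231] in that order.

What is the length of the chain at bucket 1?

Insert 835: h=6, bucket 6 empty → new chain.
Insert 653: h=6, bucket 6 nonempty → append to chain.
Insert 910: h=1, bucket 1 empty → new chain.
Insert 231: h=1, bucket 1 nonempty → append to chain.
Final buckets:
0: .
1: 910 -> 231
2: .
3: .
4: .
5: .
6: 835 -> 653

2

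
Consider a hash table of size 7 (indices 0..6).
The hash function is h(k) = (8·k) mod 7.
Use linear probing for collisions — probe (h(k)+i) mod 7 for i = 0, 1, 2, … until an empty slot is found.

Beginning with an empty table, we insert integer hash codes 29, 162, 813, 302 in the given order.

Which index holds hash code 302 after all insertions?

29: h=1 -> slot 1
162: h=1, probe 1,2 -> slot 2
813: h=1, probe 1,2,3 -> slot 3
302: h=1, probe 1,2,3,4 -> slot 4
Table: [_, 29, 162, 813, 302, _, _]

4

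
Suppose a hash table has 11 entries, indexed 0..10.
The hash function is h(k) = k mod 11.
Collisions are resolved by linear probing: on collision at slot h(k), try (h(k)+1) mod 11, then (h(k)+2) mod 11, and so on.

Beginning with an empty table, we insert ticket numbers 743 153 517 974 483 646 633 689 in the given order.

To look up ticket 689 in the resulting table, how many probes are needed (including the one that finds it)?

743 hashes to 6; slot 6 is free → place at 6.
153 hashes to 10; slot 10 is free → place at 10.
517 hashes to 0; slot 0 is free → place at 0.
974 hashes to 6; 6 taken → place at 7.
483 hashes to 10; 10,0 taken → place at 1.
646 hashes to 8; slot 8 is free → place at 8.
633 hashes to 6; 6,7,8 taken → place at 9.
689 hashes to 7; 7,8,9,10,0,1 taken → place at 2.
Table: [517, 483, 689, ∅, ∅, ∅, 743, 974, 646, 633, 153]
Lookup 689: h=7, probe 7,8,9,10,0,1,2 → found at 2.

7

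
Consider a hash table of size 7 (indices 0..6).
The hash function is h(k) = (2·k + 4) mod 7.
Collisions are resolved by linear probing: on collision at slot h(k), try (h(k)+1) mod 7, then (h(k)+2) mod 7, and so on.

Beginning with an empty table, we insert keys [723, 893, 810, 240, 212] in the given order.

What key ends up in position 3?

212

723: h=1 => slot 1
893: h=5 => slot 5
810: h=0 => slot 0
240: h=1, probe 1,2 => slot 2
212: h=1, probe 1,2,3 => slot 3
Table: [810, 723, 240, 212, ∅, 893, ∅]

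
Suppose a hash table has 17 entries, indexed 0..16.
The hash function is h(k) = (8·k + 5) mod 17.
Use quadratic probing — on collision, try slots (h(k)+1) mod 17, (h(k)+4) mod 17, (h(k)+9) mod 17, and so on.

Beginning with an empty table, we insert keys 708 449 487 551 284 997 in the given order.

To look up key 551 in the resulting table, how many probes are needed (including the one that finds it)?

708 hashes to 8; slot 8 is free => place at 8.
449 hashes to 10; slot 10 is free => place at 10.
487 hashes to 8; 8 taken => place at 9.
551 hashes to 10; 10 taken => place at 11.
284 hashes to 16; slot 16 is free => place at 16.
997 hashes to 8; 8,9 taken => place at 12.
Table: [—, —, —, —, —, —, —, —, 708, 487, 449, 551, 997, —, —, —, 284]
Lookup 551: h=10, probe 10,11 → found at 11.

2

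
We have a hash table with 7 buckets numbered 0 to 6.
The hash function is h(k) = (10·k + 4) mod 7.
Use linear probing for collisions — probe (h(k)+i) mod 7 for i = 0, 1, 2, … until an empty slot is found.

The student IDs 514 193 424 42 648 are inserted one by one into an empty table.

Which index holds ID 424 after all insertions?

514: h=6 => slot 6
193: h=2 => slot 2
424: h=2, probe 2,3 => slot 3
42: h=4 => slot 4
648: h=2, probe 2,3,4,5 => slot 5
Table: [_, _, 193, 424, 42, 648, 514]

3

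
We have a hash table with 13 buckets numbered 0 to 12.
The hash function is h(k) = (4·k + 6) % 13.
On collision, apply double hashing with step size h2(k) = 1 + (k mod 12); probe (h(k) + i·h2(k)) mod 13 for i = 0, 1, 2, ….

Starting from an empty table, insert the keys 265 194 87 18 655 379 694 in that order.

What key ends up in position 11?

265: h=0 -> slot 0
194: h=2 -> slot 2
87: h=3 -> slot 3
18: h=0, h2=7, probe 0,7 -> slot 7
655: h=0, h2=8, probe 0,8 -> slot 8
379: h=1 -> slot 1
694: h=0, h2=11, probe 0,11 -> slot 11
Table: [265, 379, 194, 87, -, -, -, 18, 655, -, -, 694, -]

694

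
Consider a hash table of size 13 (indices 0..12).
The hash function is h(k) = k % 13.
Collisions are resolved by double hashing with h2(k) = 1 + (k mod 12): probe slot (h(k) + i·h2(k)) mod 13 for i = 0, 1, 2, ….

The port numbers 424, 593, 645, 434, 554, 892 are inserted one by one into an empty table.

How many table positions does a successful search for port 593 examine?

424 hashes to 8; slot 8 is free => place at 8.
593 hashes to 8, h2=6; 8 taken => place at 1.
645 hashes to 8, h2=10; 8 taken => place at 5.
434 hashes to 5, h2=3; 5,8 taken => place at 11.
554 hashes to 8, h2=3; 8,11,1 taken => place at 4.
892 hashes to 8, h2=5; 8 taken => place at 0.
Table: [892, 593, ., ., 554, 645, ., ., 424, ., ., 434, .]
Lookup 593: h=8, h2=6, probe 8,1 → found at 1.

2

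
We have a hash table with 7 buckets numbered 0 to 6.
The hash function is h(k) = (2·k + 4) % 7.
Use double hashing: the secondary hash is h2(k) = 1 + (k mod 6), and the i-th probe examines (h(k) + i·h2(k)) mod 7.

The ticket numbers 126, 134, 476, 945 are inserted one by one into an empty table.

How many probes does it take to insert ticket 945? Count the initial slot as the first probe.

126 hashes to 4; slot 4 is free => place at 4.
134 hashes to 6; slot 6 is free => place at 6.
476 hashes to 4, h2=3; 4 taken => place at 0.
945 hashes to 4, h2=4; 4 taken => place at 1.
Table: [476, 945, ., ., 126, ., 134]

2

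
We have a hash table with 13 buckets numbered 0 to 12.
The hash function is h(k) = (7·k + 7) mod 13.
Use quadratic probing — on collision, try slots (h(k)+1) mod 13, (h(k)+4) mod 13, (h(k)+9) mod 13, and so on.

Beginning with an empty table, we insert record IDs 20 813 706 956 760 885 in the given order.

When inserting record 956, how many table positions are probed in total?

3

20: h=4 => slot 4
813: h=4, probe 4,5 => slot 5
706: h=9 => slot 9
956: h=4, probe 4,5,8 => slot 8
760: h=10 => slot 10
885: h=1 => slot 1
Table: [—, 885, —, —, 20, 813, —, —, 956, 706, 760, —, —]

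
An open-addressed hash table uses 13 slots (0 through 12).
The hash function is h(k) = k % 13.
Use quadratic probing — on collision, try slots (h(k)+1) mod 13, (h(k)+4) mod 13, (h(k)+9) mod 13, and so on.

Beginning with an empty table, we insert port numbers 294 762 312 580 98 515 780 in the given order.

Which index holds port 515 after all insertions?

294: h=8 => slot 8
762: h=8, probe 8,9 => slot 9
312: h=0 => slot 0
580: h=8, probe 8,9,12 => slot 12
98: h=7 => slot 7
515: h=8, probe 8,9,12,4 => slot 4
780: h=0, probe 0,1 => slot 1
Table: [312, 780, —, —, 515, —, —, 98, 294, 762, —, —, 580]

4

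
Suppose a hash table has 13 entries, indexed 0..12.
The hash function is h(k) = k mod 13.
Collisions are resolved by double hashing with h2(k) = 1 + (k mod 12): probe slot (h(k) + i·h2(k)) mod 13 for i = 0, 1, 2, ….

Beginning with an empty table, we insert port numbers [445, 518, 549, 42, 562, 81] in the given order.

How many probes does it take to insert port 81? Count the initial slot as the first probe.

445: h=3 => slot 3
518: h=11 => slot 11
549: h=3, h2=10, probe 3,0 => slot 0
42: h=3, h2=7, probe 3,10 => slot 10
562: h=3, h2=11, probe 3,1 => slot 1
81: h=3, h2=10, probe 3,0,10,7 => slot 7
Table: [549, 562, —, 445, —, —, —, 81, —, —, 42, 518, —]

4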